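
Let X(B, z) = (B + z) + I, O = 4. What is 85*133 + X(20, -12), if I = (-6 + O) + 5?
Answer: 11316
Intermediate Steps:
I = 3 (I = (-6 + 4) + 5 = -2 + 5 = 3)
X(B, z) = 3 + B + z (X(B, z) = (B + z) + 3 = 3 + B + z)
85*133 + X(20, -12) = 85*133 + (3 + 20 - 12) = 11305 + 11 = 11316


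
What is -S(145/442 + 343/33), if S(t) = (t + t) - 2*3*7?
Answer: 149915/7293 ≈ 20.556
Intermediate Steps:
S(t) = -42 + 2*t (S(t) = 2*t - 6*7 = 2*t - 42 = -42 + 2*t)
-S(145/442 + 343/33) = -(-42 + 2*(145/442 + 343/33)) = -(-42 + 2*(156391/14586)) = -(-42 + 156391/7293) = -1*(-149915/7293) = 149915/7293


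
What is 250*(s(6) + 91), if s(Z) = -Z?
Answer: 21250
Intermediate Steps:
250*(s(6) + 91) = 250*(-1*6 + 91) = 250*(-6 + 91) = 250*85 = 21250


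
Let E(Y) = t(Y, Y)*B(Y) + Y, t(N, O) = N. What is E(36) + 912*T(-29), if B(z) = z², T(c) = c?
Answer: 20244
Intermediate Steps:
E(Y) = Y + Y³ (E(Y) = Y*Y² + Y = Y³ + Y = Y + Y³)
E(36) + 912*T(-29) = (36 + 36³) + 912*(-29) = (36 + 46656) - 26448 = 46692 - 26448 = 20244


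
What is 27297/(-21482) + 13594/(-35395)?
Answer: -1258203623/760355390 ≈ -1.6548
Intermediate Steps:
27297/(-21482) + 13594/(-35395) = 27297*(-1/21482) + 13594*(-1/35395) = -27297/21482 - 13594/35395 = -1258203623/760355390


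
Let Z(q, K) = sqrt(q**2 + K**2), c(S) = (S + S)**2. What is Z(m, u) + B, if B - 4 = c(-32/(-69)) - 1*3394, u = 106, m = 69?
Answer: -16135694/4761 + sqrt(15997) ≈ -3262.7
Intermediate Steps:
c(S) = 4*S**2 (c(S) = (2*S)**2 = 4*S**2)
Z(q, K) = sqrt(K**2 + q**2)
B = -16135694/4761 (B = 4 + (4*(-32/(-69))**2 - 1*3394) = 4 + (4*(-32*(-1/69))**2 - 3394) = 4 + (4*(32/69)**2 - 3394) = 4 + (4*(1024/4761) - 3394) = 4 + (4096/4761 - 3394) = 4 - 16154738/4761 = -16135694/4761 ≈ -3389.1)
Z(m, u) + B = sqrt(106**2 + 69**2) - 16135694/4761 = sqrt(11236 + 4761) - 16135694/4761 = sqrt(15997) - 16135694/4761 = -16135694/4761 + sqrt(15997)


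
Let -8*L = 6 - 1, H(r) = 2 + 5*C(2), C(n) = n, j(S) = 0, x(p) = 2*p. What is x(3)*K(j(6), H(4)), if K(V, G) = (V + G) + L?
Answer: 273/4 ≈ 68.250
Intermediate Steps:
H(r) = 12 (H(r) = 2 + 5*2 = 2 + 10 = 12)
L = -5/8 (L = -(6 - 1)/8 = -⅛*5 = -5/8 ≈ -0.62500)
K(V, G) = -5/8 + G + V (K(V, G) = (V + G) - 5/8 = (G + V) - 5/8 = -5/8 + G + V)
x(3)*K(j(6), H(4)) = (2*3)*(-5/8 + 12 + 0) = 6*(91/8) = 273/4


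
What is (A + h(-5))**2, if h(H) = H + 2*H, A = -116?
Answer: 17161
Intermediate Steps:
h(H) = 3*H
(A + h(-5))**2 = (-116 + 3*(-5))**2 = (-116 - 15)**2 = (-131)**2 = 17161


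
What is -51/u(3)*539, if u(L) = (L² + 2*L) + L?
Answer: -9163/6 ≈ -1527.2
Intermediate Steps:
u(L) = L² + 3*L
-51/u(3)*539 = -51*1/(3*(3 + 3))*539 = -51/(3*6)*539 = -51/18*539 = -51*1/18*539 = -17/6*539 = -9163/6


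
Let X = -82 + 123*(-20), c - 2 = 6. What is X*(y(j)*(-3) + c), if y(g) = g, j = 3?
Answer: 2542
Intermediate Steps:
c = 8 (c = 2 + 6 = 8)
X = -2542 (X = -82 - 2460 = -2542)
X*(y(j)*(-3) + c) = -2542*(3*(-3) + 8) = -2542*(-9 + 8) = -2542*(-1) = 2542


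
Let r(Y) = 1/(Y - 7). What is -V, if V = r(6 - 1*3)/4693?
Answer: 1/18772 ≈ 5.3271e-5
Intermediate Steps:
r(Y) = 1/(-7 + Y)
V = -1/18772 (V = 1/((-7 + (6 - 1*3))*4693) = (1/4693)/(-7 + (6 - 3)) = (1/4693)/(-7 + 3) = (1/4693)/(-4) = -¼*1/4693 = -1/18772 ≈ -5.3271e-5)
-V = -1*(-1/18772) = 1/18772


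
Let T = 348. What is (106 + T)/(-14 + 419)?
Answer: 454/405 ≈ 1.1210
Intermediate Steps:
(106 + T)/(-14 + 419) = (106 + 348)/(-14 + 419) = 454/405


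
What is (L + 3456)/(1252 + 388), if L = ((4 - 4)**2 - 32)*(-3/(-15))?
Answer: 2156/1025 ≈ 2.1034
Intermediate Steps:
L = -32/5 (L = (0**2 - 32)*(-3*(-1/15)) = (0 - 32)*(1/5) = -32*1/5 = -32/5 ≈ -6.4000)
(L + 3456)/(1252 + 388) = (-32/5 + 3456)/(1252 + 388) = (17248/5)/1640 = (17248/5)*(1/1640) = 2156/1025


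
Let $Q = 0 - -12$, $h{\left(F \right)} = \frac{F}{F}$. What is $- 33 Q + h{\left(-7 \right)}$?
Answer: $-395$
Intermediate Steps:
$h{\left(F \right)} = 1$
$Q = 12$ ($Q = 0 + 12 = 12$)
$- 33 Q + h{\left(-7 \right)} = \left(-33\right) 12 + 1 = -396 + 1 = -395$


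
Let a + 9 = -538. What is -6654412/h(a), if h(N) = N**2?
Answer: -6654412/299209 ≈ -22.240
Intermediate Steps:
a = -547 (a = -9 - 538 = -547)
-6654412/h(a) = -6654412/((-547)**2) = -6654412/299209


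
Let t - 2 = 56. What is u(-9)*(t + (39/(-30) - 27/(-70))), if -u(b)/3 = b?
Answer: 53946/35 ≈ 1541.3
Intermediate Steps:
u(b) = -3*b
t = 58 (t = 2 + 56 = 58)
u(-9)*(t + (39/(-30) - 27/(-70))) = (-3*(-9))*(58 + (39/(-30) - 27/(-70))) = 27*(58 + (39*(-1/30) - 27*(-1/70))) = 27*(58 + (-13/10 + 27/70)) = 27*(58 - 32/35) = 27*(1998/35) = 53946/35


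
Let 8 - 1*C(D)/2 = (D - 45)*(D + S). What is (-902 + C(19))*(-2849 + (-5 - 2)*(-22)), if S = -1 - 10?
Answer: 1266650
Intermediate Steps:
S = -11
C(D) = 16 - 2*(-45 + D)*(-11 + D) (C(D) = 16 - 2*(D - 45)*(D - 11) = 16 - 2*(-45 + D)*(-11 + D))
(-902 + C(19))*(-2849 + (-5 - 2)*(-22)) = (-902 + (-974 - 2*19² + 112*19))*(-2849 + (-5 - 2)*(-22)) = (-902 + (-974 - 2*361 + 2128))*(-2849 - 7*(-22)) = (-902 + (-974 - 722 + 2128))*(-2849 + 154) = (-902 + 432)*(-2695) = -470*(-2695) = 1266650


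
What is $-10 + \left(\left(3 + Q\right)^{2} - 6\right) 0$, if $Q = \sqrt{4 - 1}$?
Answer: $-10$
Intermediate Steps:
$Q = \sqrt{3} \approx 1.732$
$-10 + \left(\left(3 + Q\right)^{2} - 6\right) 0 = -10 + \left(\left(3 + \sqrt{3}\right)^{2} - 6\right) 0 = -10 + \left(-6 + \left(3 + \sqrt{3}\right)^{2}\right) 0 = -10 + 0 = -10$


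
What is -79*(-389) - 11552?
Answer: 19179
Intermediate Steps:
-79*(-389) - 11552 = 30731 - 11552 = 19179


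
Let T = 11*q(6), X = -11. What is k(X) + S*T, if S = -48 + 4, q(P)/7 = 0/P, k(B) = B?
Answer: -11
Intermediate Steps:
q(P) = 0 (q(P) = 7*(0/P) = 7*0 = 0)
S = -44
T = 0 (T = 11*0 = 0)
k(X) + S*T = -11 - 44*0 = -11 + 0 = -11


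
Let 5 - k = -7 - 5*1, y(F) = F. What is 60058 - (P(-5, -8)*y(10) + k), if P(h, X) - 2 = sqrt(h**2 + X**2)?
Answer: 60021 - 10*sqrt(89) ≈ 59927.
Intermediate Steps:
P(h, X) = 2 + sqrt(X**2 + h**2) (P(h, X) = 2 + sqrt(h**2 + X**2) = 2 + sqrt(X**2 + h**2))
k = 17 (k = 5 - (-7 - 5*1) = 5 - (-7 - 5) = 5 - 1*(-12) = 5 + 12 = 17)
60058 - (P(-5, -8)*y(10) + k) = 60058 - ((2 + sqrt((-8)**2 + (-5)**2))*10 + 17) = 60058 - ((2 + sqrt(64 + 25))*10 + 17) = 60058 - ((2 + sqrt(89))*10 + 17) = 60058 - ((20 + 10*sqrt(89)) + 17) = 60058 - (37 + 10*sqrt(89)) = 60058 + (-37 - 10*sqrt(89)) = 60021 - 10*sqrt(89)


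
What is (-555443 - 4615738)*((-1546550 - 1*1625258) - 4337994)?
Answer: 38834545416162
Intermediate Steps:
(-555443 - 4615738)*((-1546550 - 1*1625258) - 4337994) = -5171181*((-1546550 - 1625258) - 4337994) = -5171181*(-3171808 - 4337994) = -5171181*(-7509802) = 38834545416162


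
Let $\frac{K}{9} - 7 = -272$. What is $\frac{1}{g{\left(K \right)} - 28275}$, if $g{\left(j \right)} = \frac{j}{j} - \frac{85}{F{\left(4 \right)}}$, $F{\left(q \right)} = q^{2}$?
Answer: $- \frac{16}{452469} \approx -3.5362 \cdot 10^{-5}$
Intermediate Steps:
$K = -2385$ ($K = 63 + 9 \left(-272\right) = 63 - 2448 = -2385$)
$g{\left(j \right)} = - \frac{69}{16}$ ($g{\left(j \right)} = \frac{j}{j} - \frac{85}{4^{2}} = 1 - \frac{85}{16} = - \frac{69}{16}$)
$\frac{1}{g{\left(K \right)} - 28275} = \frac{1}{- \frac{69}{16} - 28275} = \frac{1}{- \frac{452469}{16}} = - \frac{16}{452469}$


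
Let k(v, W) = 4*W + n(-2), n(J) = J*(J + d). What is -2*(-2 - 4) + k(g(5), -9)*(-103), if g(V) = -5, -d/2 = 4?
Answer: 1660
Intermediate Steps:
d = -8 (d = -2*4 = -8)
n(J) = J*(-8 + J) (n(J) = J*(J - 8) = J*(-8 + J))
k(v, W) = 20 + 4*W (k(v, W) = 4*W - 2*(-8 - 2) = 4*W - 2*(-10) = 4*W + 20 = 20 + 4*W)
-2*(-2 - 4) + k(g(5), -9)*(-103) = -2*(-2 - 4) + (20 + 4*(-9))*(-103) = -2*(-6) + (20 - 36)*(-103) = 12 - 16*(-103) = 12 + 1648 = 1660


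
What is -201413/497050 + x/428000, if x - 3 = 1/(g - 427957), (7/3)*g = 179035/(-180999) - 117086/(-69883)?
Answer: -21775998988892418033641057/53740064084320732776496000 ≈ -0.40521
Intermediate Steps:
g = 8680946009/29513757273 (g = 3*(179035/(-180999) - 117086/(-69883))/7 = 3*(179035*(-1/180999) - 117086*(-1/69883))/7 = 3*(-179035/180999 + 117086/69883)/7 = (3/7)*(8680946009/12648753117) = 8680946009/29513757273 ≈ 0.29413)
x = 37891801507248483/12630610340335252 (x = 3 + 1/(8680946009/29513757273 - 427957) = 3 + 1/(-12630610340335252/29513757273) = 3 - 29513757273/12630610340335252 = 37891801507248483/12630610340335252 ≈ 3.0000)
-201413/497050 + x/428000 = -201413/497050 + (37891801507248483/12630610340335252)/428000 = -201413*1/497050 + (37891801507248483/12630610340335252)*(1/428000) = -201413/497050 + 37891801507248483/5405901225663487856000 = -21775998988892418033641057/53740064084320732776496000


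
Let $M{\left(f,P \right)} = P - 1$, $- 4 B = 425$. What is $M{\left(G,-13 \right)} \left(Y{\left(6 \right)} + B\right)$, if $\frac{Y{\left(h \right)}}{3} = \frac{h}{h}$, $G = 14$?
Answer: $\frac{2891}{2} \approx 1445.5$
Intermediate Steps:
$B = - \frac{425}{4}$ ($B = \left(- \frac{1}{4}\right) 425 = - \frac{425}{4} \approx -106.25$)
$M{\left(f,P \right)} = -1 + P$ ($M{\left(f,P \right)} = P - 1 = -1 + P$)
$Y{\left(h \right)} = 3$ ($Y{\left(h \right)} = 3 \frac{h}{h} = 3 \cdot 1 = 3$)
$M{\left(G,-13 \right)} \left(Y{\left(6 \right)} + B\right) = \left(-1 - 13\right) \left(3 - \frac{425}{4}\right) = \left(-14\right) \left(- \frac{413}{4}\right) = \frac{2891}{2}$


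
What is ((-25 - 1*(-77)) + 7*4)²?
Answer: 6400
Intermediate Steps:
((-25 - 1*(-77)) + 7*4)² = ((-25 + 77) + 28)² = (52 + 28)² = 80² = 6400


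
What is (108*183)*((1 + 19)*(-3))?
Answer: -1185840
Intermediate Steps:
(108*183)*((1 + 19)*(-3)) = 19764*(20*(-3)) = 19764*(-60) = -1185840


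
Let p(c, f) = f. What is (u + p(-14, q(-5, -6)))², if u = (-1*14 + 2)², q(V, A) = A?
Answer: 19044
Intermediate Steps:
u = 144 (u = (-14 + 2)² = (-12)² = 144)
(u + p(-14, q(-5, -6)))² = (144 - 6)² = 138² = 19044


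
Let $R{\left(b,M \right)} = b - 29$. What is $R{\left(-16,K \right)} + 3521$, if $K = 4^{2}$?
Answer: $3476$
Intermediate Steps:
$K = 16$
$R{\left(b,M \right)} = -29 + b$
$R{\left(-16,K \right)} + 3521 = \left(-29 - 16\right) + 3521 = -45 + 3521 = 3476$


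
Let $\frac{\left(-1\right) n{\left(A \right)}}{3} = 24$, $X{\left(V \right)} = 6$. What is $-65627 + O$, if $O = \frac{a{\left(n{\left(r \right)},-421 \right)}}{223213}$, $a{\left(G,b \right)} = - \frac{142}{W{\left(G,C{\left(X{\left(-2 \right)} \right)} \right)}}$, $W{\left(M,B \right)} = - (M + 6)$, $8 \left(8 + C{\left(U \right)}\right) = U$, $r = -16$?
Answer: $- \frac{483410385254}{7366029} \approx -65627.0$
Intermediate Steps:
$C{\left(U \right)} = -8 + \frac{U}{8}$
$n{\left(A \right)} = -72$ ($n{\left(A \right)} = \left(-3\right) 24 = -72$)
$W{\left(M,B \right)} = -6 - M$ ($W{\left(M,B \right)} = - (6 + M) = -6 - M$)
$a{\left(G,b \right)} = - \frac{142}{-6 - G}$
$O = - \frac{71}{7366029}$ ($O = \frac{142 \frac{1}{6 - 72}}{223213} = \frac{142}{-66} \cdot \frac{1}{223213} = 142 \left(- \frac{1}{66}\right) \frac{1}{223213} = \left(- \frac{71}{33}\right) \frac{1}{223213} = - \frac{71}{7366029} \approx -9.6388 \cdot 10^{-6}$)
$-65627 + O = -65627 - \frac{71}{7366029} = - \frac{483410385254}{7366029}$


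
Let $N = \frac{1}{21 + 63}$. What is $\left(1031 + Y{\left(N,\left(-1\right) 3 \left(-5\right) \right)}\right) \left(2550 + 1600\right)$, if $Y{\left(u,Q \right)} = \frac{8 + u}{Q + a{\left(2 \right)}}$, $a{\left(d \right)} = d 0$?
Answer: $\frac{539389195}{126} \approx 4.2809 \cdot 10^{6}$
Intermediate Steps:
$N = \frac{1}{84} \approx 0.011905$
$a{\left(d \right)} = 0$
$Y{\left(u,Q \right)} = \frac{8 + u}{Q}$ ($Y{\left(u,Q \right)} = \frac{8 + u}{Q + 0} = \frac{8 + u}{Q}$)
$\left(1031 + Y{\left(N,\left(-1\right) 3 \left(-5\right) \right)}\right) \left(2550 + 1600\right) = \left(1031 + \frac{8 + \frac{1}{84}}{\left(-1\right) 3 \left(-5\right)}\right) \left(2550 + 1600\right) = \left(1031 + \frac{1}{\left(-3\right) \left(-5\right)} \frac{673}{84}\right) 4150 = \left(1031 + \frac{1}{15} \cdot \frac{673}{84}\right) 4150 = \left(1031 + \frac{673}{1260}\right) 4150 = \frac{1299733}{1260} \cdot 4150 = \frac{539389195}{126}$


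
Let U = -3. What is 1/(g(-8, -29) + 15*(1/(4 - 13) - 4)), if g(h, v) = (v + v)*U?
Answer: 3/337 ≈ 0.0089021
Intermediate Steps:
g(h, v) = -6*v (g(h, v) = (v + v)*(-3) = (2*v)*(-3) = -6*v)
1/(g(-8, -29) + 15*(1/(4 - 13) - 4)) = 1/(-6*(-29) + 15*(1/(4 - 13) - 4)) = 1/(174 + 15*(1/(-9) - 4)) = 1/(174 + 15*(-⅑ - 4)) = 1/(174 + 15*(-37/9)) = 1/(174 - 185/3) = 1/(337/3) = 3/337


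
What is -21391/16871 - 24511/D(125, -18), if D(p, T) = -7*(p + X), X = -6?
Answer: 395706378/14053543 ≈ 28.157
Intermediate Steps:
D(p, T) = 42 - 7*p (D(p, T) = -7*(p - 6) = -7*(-6 + p) = 42 - 7*p)
-21391/16871 - 24511/D(125, -18) = -21391/16871 - 24511/(42 - 7*125) = -21391*1/16871 - 24511/(42 - 875) = -21391/16871 - 24511/(-833) = -21391/16871 - 24511*(-1/833) = -21391/16871 + 24511/833 = 395706378/14053543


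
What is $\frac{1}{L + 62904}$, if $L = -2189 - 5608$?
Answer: $\frac{1}{55107} \approx 1.8147 \cdot 10^{-5}$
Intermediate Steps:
$L = -7797$
$\frac{1}{L + 62904} = \frac{1}{-7797 + 62904} = \frac{1}{55107}$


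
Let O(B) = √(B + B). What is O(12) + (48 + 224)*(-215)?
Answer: -58480 + 2*√6 ≈ -58475.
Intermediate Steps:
O(B) = √2*√B (O(B) = √(2*B) = √2*√B)
O(12) + (48 + 224)*(-215) = √2*√12 + (48 + 224)*(-215) = √2*(2*√3) + 272*(-215) = 2*√6 - 58480 = -58480 + 2*√6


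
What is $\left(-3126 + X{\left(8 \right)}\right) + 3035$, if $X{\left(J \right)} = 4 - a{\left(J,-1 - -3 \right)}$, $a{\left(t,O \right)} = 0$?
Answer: $-87$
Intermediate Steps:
$X{\left(J \right)} = 4$ ($X{\left(J \right)} = 4 - 0 = 4 + 0 = 4$)
$\left(-3126 + X{\left(8 \right)}\right) + 3035 = \left(-3126 + 4\right) + 3035 = -3122 + 3035 = -87$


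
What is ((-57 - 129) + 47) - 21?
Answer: -160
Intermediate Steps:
((-57 - 129) + 47) - 21 = (-186 + 47) - 21 = -139 - 21 = -160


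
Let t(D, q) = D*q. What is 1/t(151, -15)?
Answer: -1/2265 ≈ -0.00044150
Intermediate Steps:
1/t(151, -15) = 1/(151*(-15)) = 1/(-2265) = -1/2265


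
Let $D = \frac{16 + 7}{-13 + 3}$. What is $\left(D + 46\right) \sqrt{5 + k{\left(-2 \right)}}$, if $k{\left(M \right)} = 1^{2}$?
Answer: $\frac{437 \sqrt{6}}{10} \approx 107.04$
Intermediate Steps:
$k{\left(M \right)} = 1$
$D = - \frac{23}{10}$ ($D = \frac{23}{-10} = 23 \left(- \frac{1}{10}\right) = - \frac{23}{10} \approx -2.3$)
$\left(D + 46\right) \sqrt{5 + k{\left(-2 \right)}} = \left(- \frac{23}{10} + 46\right) \sqrt{5 + 1} = \frac{437 \sqrt{6}}{10}$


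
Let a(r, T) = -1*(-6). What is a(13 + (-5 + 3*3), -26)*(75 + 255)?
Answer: 1980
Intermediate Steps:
a(r, T) = 6
a(13 + (-5 + 3*3), -26)*(75 + 255) = 6*(75 + 255) = 6*330 = 1980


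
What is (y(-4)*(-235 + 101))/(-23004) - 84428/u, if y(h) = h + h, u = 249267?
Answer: -184116328/477844839 ≈ -0.38531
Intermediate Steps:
y(h) = 2*h
(y(-4)*(-235 + 101))/(-23004) - 84428/u = ((2*(-4))*(-235 + 101))/(-23004) - 84428/249267 = -8*(-134)*(-1/23004) - 84428*1/249267 = 1072*(-1/23004) - 84428/249267 = -268/5751 - 84428/249267 = -184116328/477844839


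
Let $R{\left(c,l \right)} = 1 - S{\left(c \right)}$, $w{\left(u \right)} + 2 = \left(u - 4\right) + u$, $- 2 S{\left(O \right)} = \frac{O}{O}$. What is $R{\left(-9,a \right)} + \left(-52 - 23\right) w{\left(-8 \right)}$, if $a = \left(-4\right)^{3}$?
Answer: $\frac{3303}{2} \approx 1651.5$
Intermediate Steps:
$a = -64$
$S{\left(O \right)} = - \frac{1}{2}$ ($S{\left(O \right)} = - \frac{O \frac{1}{O}}{2} = \left(- \frac{1}{2}\right) 1 = - \frac{1}{2}$)
$w{\left(u \right)} = -6 + 2 u$ ($w{\left(u \right)} = -2 + \left(\left(u - 4\right) + u\right) = -2 + \left(\left(-4 + u\right) + u\right) = -2 + \left(-4 + 2 u\right) = -6 + 2 u$)
$R{\left(c,l \right)} = \frac{3}{2}$ ($R{\left(c,l \right)} = 1 - - \frac{1}{2} = 1 + \frac{1}{2} = \frac{3}{2}$)
$R{\left(-9,a \right)} + \left(-52 - 23\right) w{\left(-8 \right)} = \frac{3}{2} + \left(-52 - 23\right) \left(-6 + 2 \left(-8\right)\right) = \frac{3}{2} + \left(-52 - 23\right) \left(-6 - 16\right) = \frac{3}{2} - -1650 = \frac{3}{2} + 1650 = \frac{3303}{2}$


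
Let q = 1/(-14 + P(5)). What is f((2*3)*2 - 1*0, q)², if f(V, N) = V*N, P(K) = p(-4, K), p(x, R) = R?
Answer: 16/9 ≈ 1.7778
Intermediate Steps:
P(K) = K
q = -⅑ (q = 1/(-14 + 5) = 1/(-9) = -⅑ ≈ -0.11111)
f(V, N) = N*V
f((2*3)*2 - 1*0, q)² = (-((2*3)*2 - 1*0)/9)² = (-(6*2 + 0)/9)² = (-(12 + 0)/9)² = (-⅑*12)² = (-4/3)² = 16/9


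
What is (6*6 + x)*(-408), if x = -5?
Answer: -12648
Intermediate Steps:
(6*6 + x)*(-408) = (6*6 - 5)*(-408) = (36 - 5)*(-408) = 31*(-408) = -12648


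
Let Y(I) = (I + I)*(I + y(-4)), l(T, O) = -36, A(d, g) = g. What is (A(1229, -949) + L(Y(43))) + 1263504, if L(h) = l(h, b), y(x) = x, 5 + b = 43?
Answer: 1262519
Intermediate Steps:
b = 38 (b = -5 + 43 = 38)
Y(I) = 2*I*(-4 + I) (Y(I) = (I + I)*(I - 4) = (2*I)*(-4 + I) = 2*I*(-4 + I))
L(h) = -36
(A(1229, -949) + L(Y(43))) + 1263504 = (-949 - 36) + 1263504 = -985 + 1263504 = 1262519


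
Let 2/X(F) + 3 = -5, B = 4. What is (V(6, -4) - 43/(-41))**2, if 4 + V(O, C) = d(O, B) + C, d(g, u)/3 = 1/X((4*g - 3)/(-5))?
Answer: 603729/1681 ≈ 359.15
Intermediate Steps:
X(F) = -1/4 (X(F) = 2/(-3 - 5) = 2/(-8) = 2*(-1/8) = -1/4)
d(g, u) = -12 (d(g, u) = 3/(-1/4) = 3*(-4) = -12)
V(O, C) = -16 + C (V(O, C) = -4 + (-12 + C) = -16 + C)
(V(6, -4) - 43/(-41))**2 = ((-16 - 4) - 43/(-41))**2 = (-20 - 43*(-1/41))**2 = (-20 + 43/41)**2 = (-777/41)**2 = 603729/1681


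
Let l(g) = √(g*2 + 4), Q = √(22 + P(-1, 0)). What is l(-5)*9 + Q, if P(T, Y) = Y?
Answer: √22 + 9*I*√6 ≈ 4.6904 + 22.045*I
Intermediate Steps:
Q = √22 (Q = √(22 + 0) = √22 ≈ 4.6904)
l(g) = √(4 + 2*g) (l(g) = √(2*g + 4) = √(4 + 2*g))
l(-5)*9 + Q = √(4 + 2*(-5))*9 + √22 = √(4 - 10)*9 + √22 = √(-6)*9 + √22 = (I*√6)*9 + √22 = 9*I*√6 + √22 = √22 + 9*I*√6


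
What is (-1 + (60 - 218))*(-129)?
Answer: 20511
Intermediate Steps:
(-1 + (60 - 218))*(-129) = (-1 - 158)*(-129) = -159*(-129) = 20511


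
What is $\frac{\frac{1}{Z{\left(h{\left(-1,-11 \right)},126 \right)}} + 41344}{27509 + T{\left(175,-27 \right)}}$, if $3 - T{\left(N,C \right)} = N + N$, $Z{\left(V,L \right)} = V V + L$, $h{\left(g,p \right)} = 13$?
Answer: $\frac{12196481}{8012790} \approx 1.5221$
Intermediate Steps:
$Z{\left(V,L \right)} = L + V^{2}$ ($Z{\left(V,L \right)} = V^{2} + L = L + V^{2}$)
$T{\left(N,C \right)} = 3 - 2 N$ ($T{\left(N,C \right)} = 3 - \left(N + N\right) = 3 - 2 N$)
$\frac{\frac{1}{Z{\left(h{\left(-1,-11 \right)},126 \right)}} + 41344}{27509 + T{\left(175,-27 \right)}} = \frac{\frac{1}{126 + 13^{2}} + 41344}{27509 + \left(3 - 350\right)} = \frac{\frac{1}{126 + 169} + 41344}{27509 + \left(3 - 350\right)} = \frac{\frac{1}{295} + 41344}{27509 - 347} = \frac{\frac{1}{295} + 41344}{27162} = \frac{12196481}{295} \cdot \frac{1}{27162} = \frac{12196481}{8012790}$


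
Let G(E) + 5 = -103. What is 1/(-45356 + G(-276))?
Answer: -1/45464 ≈ -2.1995e-5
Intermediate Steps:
G(E) = -108 (G(E) = -5 - 103 = -108)
1/(-45356 + G(-276)) = 1/(-45356 - 108) = 1/(-45464) = -1/45464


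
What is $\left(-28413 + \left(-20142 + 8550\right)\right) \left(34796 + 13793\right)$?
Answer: $-1943802945$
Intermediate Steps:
$\left(-28413 + \left(-20142 + 8550\right)\right) \left(34796 + 13793\right) = \left(-28413 - 11592\right) 48589 = \left(-40005\right) 48589 = -1943802945$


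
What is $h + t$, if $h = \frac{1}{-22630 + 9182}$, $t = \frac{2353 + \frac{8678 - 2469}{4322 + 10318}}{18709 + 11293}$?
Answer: $\frac{57862487189}{738344419680} \approx 0.078368$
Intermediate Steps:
$t = \frac{34454129}{439229280}$ ($t = \frac{2353 + \frac{6209}{14640}}{30002} = \left(2353 + 6209 \cdot \frac{1}{14640}\right) \frac{1}{30002} = \left(2353 + \frac{6209}{14640}\right) \frac{1}{30002} = \frac{34454129}{14640} \cdot \frac{1}{30002} = \frac{34454129}{439229280} \approx 0.078442$)
$h = - \frac{1}{13448}$ ($h = \frac{1}{-13448} = - \frac{1}{13448} \approx -7.4361 \cdot 10^{-5}$)
$h + t = - \frac{1}{13448} + \frac{34454129}{439229280} = \frac{57862487189}{738344419680}$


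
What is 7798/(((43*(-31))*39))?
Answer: -7798/51987 ≈ -0.15000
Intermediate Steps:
7798/(((43*(-31))*39)) = 7798/((-1333*39)) = 7798/(-51987) = 7798*(-1/51987) = -7798/51987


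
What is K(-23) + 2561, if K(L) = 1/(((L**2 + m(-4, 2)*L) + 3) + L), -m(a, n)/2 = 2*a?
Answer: 361102/141 ≈ 2561.0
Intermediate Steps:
m(a, n) = -4*a
K(L) = 1/(3 + L**2 + 17*L) (K(L) = 1/(((L**2 + (-4*(-4))*L) + 3) + L) = 1/(((L**2 + 16*L) + 3) + L) = 1/((3 + L**2 + 16*L) + L) = 1/(3 + L**2 + 17*L))
K(-23) + 2561 = 1/(3 + (-23)**2 + 17*(-23)) + 2561 = 1/(3 + 529 - 391) + 2561 = 1/141 + 2561 = 361102/141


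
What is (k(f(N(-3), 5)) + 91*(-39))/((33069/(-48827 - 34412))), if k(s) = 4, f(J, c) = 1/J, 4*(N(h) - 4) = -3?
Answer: 295082255/33069 ≈ 8923.2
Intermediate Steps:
N(h) = 13/4 (N(h) = 4 + (¼)*(-3) = 4 - ¾ = 13/4)
(k(f(N(-3), 5)) + 91*(-39))/((33069/(-48827 - 34412))) = (4 + 91*(-39))/((33069/(-48827 - 34412))) = (4 - 3549)/((33069/(-83239))) = -3545/(33069*(-1/83239)) = -3545/(-33069/83239) = -3545*(-83239/33069) = 295082255/33069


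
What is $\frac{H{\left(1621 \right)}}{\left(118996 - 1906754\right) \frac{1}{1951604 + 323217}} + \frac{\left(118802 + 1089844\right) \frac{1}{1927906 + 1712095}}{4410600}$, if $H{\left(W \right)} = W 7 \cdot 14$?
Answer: $- \frac{69067893291319690922323}{341687129378064700} \approx -2.0214 \cdot 10^{5}$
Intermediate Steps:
$H{\left(W \right)} = 98 W$ ($H{\left(W \right)} = 7 W 14 = 98 W$)
$\frac{H{\left(1621 \right)}}{\left(118996 - 1906754\right) \frac{1}{1951604 + 323217}} + \frac{\left(118802 + 1089844\right) \frac{1}{1927906 + 1712095}}{4410600} = \frac{98 \cdot 1621}{\left(118996 - 1906754\right) \frac{1}{1951604 + 323217}} + \frac{\left(118802 + 1089844\right) \frac{1}{1927906 + 1712095}}{4410600} = \frac{158858}{\left(-1787758\right) \frac{1}{2274821}} + \frac{1208646}{3640001} \cdot \frac{1}{4410600} = \frac{158858}{\left(-1787758\right) \frac{1}{2274821}} + 1208646 \cdot \frac{1}{3640001} \cdot \frac{1}{4410600} = \frac{158858}{- \frac{1787758}{2274821}} + \frac{1208646}{3640001} \cdot \frac{1}{4410600} = 158858 \left(- \frac{2274821}{1787758}\right) + \frac{201441}{2675764735100} = - \frac{25812393887}{127697} + \frac{201441}{2675764735100} = - \frac{69067893291319690922323}{341687129378064700}$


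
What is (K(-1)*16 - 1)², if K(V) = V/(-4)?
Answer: 9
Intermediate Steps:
K(V) = -V/4 (K(V) = V*(-¼) = -V/4)
(K(-1)*16 - 1)² = (-¼*(-1)*16 - 1)² = ((¼)*16 - 1)² = (4 - 1)² = 3² = 9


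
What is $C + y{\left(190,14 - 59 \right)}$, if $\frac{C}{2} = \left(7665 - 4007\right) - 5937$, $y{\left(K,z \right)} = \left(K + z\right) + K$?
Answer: $-4223$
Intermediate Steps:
$y{\left(K,z \right)} = z + 2 K$
$C = -4558$ ($C = 2 \left(\left(7665 - 4007\right) - 5937\right) = 2 \left(3658 - 5937\right) = 2 \left(-2279\right) = -4558$)
$C + y{\left(190,14 - 59 \right)} = -4558 + \left(\left(14 - 59\right) + 2 \cdot 190\right) = -4558 + \left(\left(14 - 59\right) + 380\right) = -4558 + \left(-45 + 380\right) = -4558 + 335 = -4223$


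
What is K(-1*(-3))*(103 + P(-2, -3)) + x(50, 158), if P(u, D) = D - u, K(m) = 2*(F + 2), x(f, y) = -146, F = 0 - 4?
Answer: -554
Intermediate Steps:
F = -4
K(m) = -4 (K(m) = 2*(-4 + 2) = 2*(-2) = -4)
K(-1*(-3))*(103 + P(-2, -3)) + x(50, 158) = -4*(103 + (-3 - 1*(-2))) - 146 = -4*(103 + (-3 + 2)) - 146 = -4*(103 - 1) - 146 = -4*102 - 146 = -408 - 146 = -554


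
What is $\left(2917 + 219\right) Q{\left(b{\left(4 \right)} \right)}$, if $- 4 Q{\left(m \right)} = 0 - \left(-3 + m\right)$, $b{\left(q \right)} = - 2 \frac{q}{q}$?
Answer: $-3920$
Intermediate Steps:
$b{\left(q \right)} = -2$ ($b{\left(q \right)} = \left(-2\right) 1 = -2$)
$Q{\left(m \right)} = - \frac{3}{4} + \frac{m}{4}$ ($Q{\left(m \right)} = - \frac{0 - \left(-3 + m\right)}{4} = - \frac{3 - m}{4} = - \frac{3}{4} + \frac{m}{4}$)
$\left(2917 + 219\right) Q{\left(b{\left(4 \right)} \right)} = \left(2917 + 219\right) \left(- \frac{3}{4} + \frac{1}{4} \left(-2\right)\right) = 3136 \left(- \frac{3}{4} - \frac{1}{2}\right) = 3136 \left(- \frac{5}{4}\right) = -3920$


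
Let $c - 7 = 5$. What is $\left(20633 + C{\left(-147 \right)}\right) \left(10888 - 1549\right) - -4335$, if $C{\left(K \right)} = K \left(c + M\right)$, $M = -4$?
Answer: $181713258$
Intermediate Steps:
$c = 12$ ($c = 7 + 5 = 12$)
$C{\left(K \right)} = 8 K$ ($C{\left(K \right)} = K \left(12 - 4\right) = K 8 = 8 K$)
$\left(20633 + C{\left(-147 \right)}\right) \left(10888 - 1549\right) - -4335 = \left(20633 + 8 \left(-147\right)\right) \left(10888 - 1549\right) - -4335 = \left(20633 - 1176\right) 9339 + 4335 = 19457 \cdot 9339 + 4335 = 181708923 + 4335 = 181713258$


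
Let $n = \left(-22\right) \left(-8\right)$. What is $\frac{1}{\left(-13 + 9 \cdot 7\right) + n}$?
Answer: $\frac{1}{226} \approx 0.0044248$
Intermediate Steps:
$n = 176$
$\frac{1}{\left(-13 + 9 \cdot 7\right) + n} = \frac{1}{\left(-13 + 9 \cdot 7\right) + 176} = \frac{1}{\left(-13 + 63\right) + 176} = \frac{1}{50 + 176} = \frac{1}{226}$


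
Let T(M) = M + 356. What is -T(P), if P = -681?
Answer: 325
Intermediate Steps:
T(M) = 356 + M
-T(P) = -(356 - 681) = -1*(-325) = 325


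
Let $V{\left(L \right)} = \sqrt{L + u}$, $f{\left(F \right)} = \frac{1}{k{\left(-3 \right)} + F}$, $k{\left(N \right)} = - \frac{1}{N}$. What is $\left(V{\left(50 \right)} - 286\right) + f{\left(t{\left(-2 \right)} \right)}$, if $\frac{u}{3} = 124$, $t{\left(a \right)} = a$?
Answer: $- \frac{1433}{5} + \sqrt{422} \approx -266.06$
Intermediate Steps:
$f{\left(F \right)} = \frac{1}{\frac{1}{3} + F}$ ($f{\left(F \right)} = \frac{1}{- \frac{1}{-3} + F} = \frac{1}{\left(-1\right) \left(- \frac{1}{3}\right) + F} = \frac{1}{\frac{1}{3} + F}$)
$u = 372$ ($u = 3 \cdot 124 = 372$)
$V{\left(L \right)} = \sqrt{372 + L}$ ($V{\left(L \right)} = \sqrt{L + 372} = \sqrt{372 + L}$)
$\left(V{\left(50 \right)} - 286\right) + f{\left(t{\left(-2 \right)} \right)} = \left(\sqrt{372 + 50} - 286\right) + \frac{3}{1 + 3 \left(-2\right)} = \left(\sqrt{422} - 286\right) + \frac{3}{1 - 6} = \left(-286 + \sqrt{422}\right) + \frac{3}{-5} = \left(-286 + \sqrt{422}\right) + 3 \left(- \frac{1}{5}\right) = \left(-286 + \sqrt{422}\right) - \frac{3}{5} = - \frac{1433}{5} + \sqrt{422}$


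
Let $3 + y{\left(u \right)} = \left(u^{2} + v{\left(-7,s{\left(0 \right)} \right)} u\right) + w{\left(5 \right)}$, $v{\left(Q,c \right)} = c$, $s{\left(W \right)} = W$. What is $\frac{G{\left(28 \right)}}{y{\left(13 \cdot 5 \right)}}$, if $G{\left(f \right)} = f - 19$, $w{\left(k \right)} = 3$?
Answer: $\frac{9}{4225} \approx 0.0021302$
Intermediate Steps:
$G{\left(f \right)} = -19 + f$
$y{\left(u \right)} = u^{2}$ ($y{\left(u \right)} = -3 + \left(\left(u^{2} + 0 u\right) + 3\right) = -3 + \left(\left(u^{2} + 0\right) + 3\right) = -3 + \left(u^{2} + 3\right) = -3 + \left(3 + u^{2}\right) = u^{2}$)
$\frac{G{\left(28 \right)}}{y{\left(13 \cdot 5 \right)}} = \frac{-19 + 28}{\left(13 \cdot 5\right)^{2}} = \frac{9}{65^{2}} = \frac{9}{4225}$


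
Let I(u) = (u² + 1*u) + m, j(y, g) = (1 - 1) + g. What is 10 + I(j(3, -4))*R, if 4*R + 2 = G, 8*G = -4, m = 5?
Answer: -5/8 ≈ -0.62500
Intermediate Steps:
j(y, g) = g (j(y, g) = 0 + g = g)
G = -½ (G = (⅛)*(-4) = -½ ≈ -0.50000)
I(u) = 5 + u + u² (I(u) = (u² + 1*u) + 5 = (u² + u) + 5 = (u + u²) + 5 = 5 + u + u²)
R = -5/8 (R = -½ + (¼)*(-½) = -½ - ⅛ = -5/8 ≈ -0.62500)
10 + I(j(3, -4))*R = 10 + (5 - 4 + (-4)²)*(-5/8) = 10 + (5 - 4 + 16)*(-5/8) = 10 + 17*(-5/8) = 10 - 85/8 = -5/8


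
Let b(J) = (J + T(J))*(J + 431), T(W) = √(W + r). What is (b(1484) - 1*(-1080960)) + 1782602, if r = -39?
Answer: 5705422 + 32555*√5 ≈ 5.7782e+6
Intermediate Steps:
T(W) = √(-39 + W) (T(W) = √(W - 39) = √(-39 + W))
b(J) = (431 + J)*(J + √(-39 + J)) (b(J) = (J + √(-39 + J))*(J + 431) = (J + √(-39 + J))*(431 + J) = (431 + J)*(J + √(-39 + J)))
(b(1484) - 1*(-1080960)) + 1782602 = ((1484² + 431*1484 + 431*√(-39 + 1484) + 1484*√(-39 + 1484)) - 1*(-1080960)) + 1782602 = ((2202256 + 639604 + 431*√1445 + 1484*√1445) + 1080960) + 1782602 = ((2202256 + 639604 + 431*(17*√5) + 1484*(17*√5)) + 1080960) + 1782602 = ((2202256 + 639604 + 7327*√5 + 25228*√5) + 1080960) + 1782602 = ((2841860 + 32555*√5) + 1080960) + 1782602 = (3922820 + 32555*√5) + 1782602 = 5705422 + 32555*√5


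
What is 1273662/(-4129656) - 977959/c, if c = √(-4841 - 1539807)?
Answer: -212277/688276 + 977959*I*√386162/772324 ≈ -0.30842 + 786.88*I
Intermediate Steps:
c = 2*I*√386162 (c = √(-1544648) = 2*I*√386162 ≈ 1242.8*I)
1273662/(-4129656) - 977959/c = 1273662/(-4129656) - 977959*(-I*√386162/772324) = 1273662*(-1/4129656) - (-977959)*I*√386162/772324 = -212277/688276 + 977959*I*√386162/772324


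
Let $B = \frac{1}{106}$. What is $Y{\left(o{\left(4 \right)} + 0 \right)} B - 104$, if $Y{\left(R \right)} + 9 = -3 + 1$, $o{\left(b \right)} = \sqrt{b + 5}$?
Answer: $- \frac{11035}{106} \approx -104.1$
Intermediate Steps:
$B = \frac{1}{106} \approx 0.009434$
$o{\left(b \right)} = \sqrt{5 + b}$
$Y{\left(R \right)} = -11$ ($Y{\left(R \right)} = -9 + \left(-3 + 1\right) = -9 - 2 = -11$)
$Y{\left(o{\left(4 \right)} + 0 \right)} B - 104 = \left(-11\right) \frac{1}{106} - 104 = - \frac{11}{106} - 104 = - \frac{11035}{106}$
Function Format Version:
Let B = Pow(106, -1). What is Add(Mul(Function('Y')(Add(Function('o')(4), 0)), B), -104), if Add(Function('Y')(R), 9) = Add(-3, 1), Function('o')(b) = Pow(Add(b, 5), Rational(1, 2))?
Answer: Rational(-11035, 106) ≈ -104.10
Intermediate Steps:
B = Rational(1, 106) ≈ 0.0094340
Function('o')(b) = Pow(Add(5, b), Rational(1, 2))
Function('Y')(R) = -11 (Function('Y')(R) = Add(-9, Add(-3, 1)) = Add(-9, -2) = -11)
Add(Mul(Function('Y')(Add(Function('o')(4), 0)), B), -104) = Add(Mul(-11, Rational(1, 106)), -104) = Add(Rational(-11, 106), -104) = Rational(-11035, 106)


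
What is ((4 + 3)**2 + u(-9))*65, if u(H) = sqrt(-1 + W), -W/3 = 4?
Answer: 3185 + 65*I*sqrt(13) ≈ 3185.0 + 234.36*I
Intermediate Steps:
W = -12 (W = -3*4 = -12)
u(H) = I*sqrt(13) (u(H) = sqrt(-1 - 12) = sqrt(-13) = I*sqrt(13))
((4 + 3)**2 + u(-9))*65 = ((4 + 3)**2 + I*sqrt(13))*65 = (7**2 + I*sqrt(13))*65 = (49 + I*sqrt(13))*65 = 3185 + 65*I*sqrt(13)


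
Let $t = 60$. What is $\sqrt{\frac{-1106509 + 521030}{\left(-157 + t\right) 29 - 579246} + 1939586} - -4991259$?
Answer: $4991259 + \frac{\sqrt{657117878807156127}}{582059} \approx 4.9926 \cdot 10^{6}$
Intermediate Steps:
$\sqrt{\frac{-1106509 + 521030}{\left(-157 + t\right) 29 - 579246} + 1939586} - -4991259 = \sqrt{\frac{-1106509 + 521030}{\left(-157 + 60\right) 29 - 579246} + 1939586} - -4991259 = \sqrt{- \frac{585479}{\left(-97\right) 29 - 579246} + 1939586} + 4991259 = \sqrt{- \frac{585479}{-2813 - 579246} + 1939586} + 4991259 = \sqrt{- \frac{585479}{-582059} + 1939586} + 4991259 = \sqrt{\left(-585479\right) \left(- \frac{1}{582059}\right) + 1939586} + 4991259 = \sqrt{\frac{585479}{582059} + 1939586} + 4991259 = \sqrt{\frac{1128954073053}{582059}} + 4991259 = \frac{\sqrt{657117878807156127}}{582059} + 4991259 = 4991259 + \frac{\sqrt{657117878807156127}}{582059}$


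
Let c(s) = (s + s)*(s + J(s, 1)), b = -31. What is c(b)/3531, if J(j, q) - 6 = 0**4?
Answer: 1550/3531 ≈ 0.43897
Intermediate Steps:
J(j, q) = 6 (J(j, q) = 6 + 0**4 = 6 + 0 = 6)
c(s) = 2*s*(6 + s) (c(s) = (s + s)*(s + 6) = (2*s)*(6 + s) = 2*s*(6 + s))
c(b)/3531 = (2*(-31)*(6 - 31))/3531 = (2*(-31)*(-25))*(1/3531) = 1550*(1/3531) = 1550/3531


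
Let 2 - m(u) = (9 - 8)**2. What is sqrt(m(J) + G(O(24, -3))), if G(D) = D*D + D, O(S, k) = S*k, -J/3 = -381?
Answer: sqrt(5113) ≈ 71.505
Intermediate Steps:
J = 1143 (J = -3*(-381) = 1143)
m(u) = 1 (m(u) = 2 - (9 - 8)**2 = 2 - 1*1**2 = 2 - 1*1 = 2 - 1 = 1)
G(D) = D + D**2 (G(D) = D**2 + D = D + D**2)
sqrt(m(J) + G(O(24, -3))) = sqrt(1 + (24*(-3))*(1 + 24*(-3))) = sqrt(1 - 72*(1 - 72)) = sqrt(1 - 72*(-71)) = sqrt(1 + 5112) = sqrt(5113)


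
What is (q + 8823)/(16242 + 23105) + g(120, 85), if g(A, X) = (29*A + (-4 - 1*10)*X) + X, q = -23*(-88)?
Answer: 93459972/39347 ≈ 2375.3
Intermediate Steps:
q = 2024
g(A, X) = -13*X + 29*A (g(A, X) = (29*A + (-4 - 10)*X) + X = (29*A - 14*X) + X = (-14*X + 29*A) + X = -13*X + 29*A)
(q + 8823)/(16242 + 23105) + g(120, 85) = (2024 + 8823)/(16242 + 23105) + (-13*85 + 29*120) = 10847/39347 + (-1105 + 3480) = 10847*(1/39347) + 2375 = 10847/39347 + 2375 = 93459972/39347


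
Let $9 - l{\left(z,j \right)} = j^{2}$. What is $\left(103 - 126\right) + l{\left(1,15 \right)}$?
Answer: $-239$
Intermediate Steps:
$l{\left(z,j \right)} = 9 - j^{2}$
$\left(103 - 126\right) + l{\left(1,15 \right)} = \left(103 - 126\right) + \left(9 - 15^{2}\right) = -23 + \left(9 - 225\right) = -23 - 216 = -239$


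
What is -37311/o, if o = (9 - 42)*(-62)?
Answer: -12437/682 ≈ -18.236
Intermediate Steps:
o = 2046 (o = -33*(-62) = 2046)
-37311/o = -37311/2046 = -37311*1/2046 = -12437/682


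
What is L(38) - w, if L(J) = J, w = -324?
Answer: 362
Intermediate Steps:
L(38) - w = 38 - 1*(-324) = 38 + 324 = 362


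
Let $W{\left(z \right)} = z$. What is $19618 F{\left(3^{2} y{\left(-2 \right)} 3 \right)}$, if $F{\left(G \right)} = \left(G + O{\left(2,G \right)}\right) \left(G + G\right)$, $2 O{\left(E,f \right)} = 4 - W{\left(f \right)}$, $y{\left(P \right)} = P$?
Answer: $52968600$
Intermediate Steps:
$O{\left(E,f \right)} = 2 - \frac{f}{2}$ ($O{\left(E,f \right)} = \frac{4 - f}{2} = 2 - \frac{f}{2}$)
$F{\left(G \right)} = 2 G \left(2 + \frac{G}{2}\right)$ ($F{\left(G \right)} = \left(G - \left(-2 + \frac{G}{2}\right)\right) \left(G + G\right) = \left(2 + \frac{G}{2}\right) 2 G = 2 G \left(2 + \frac{G}{2}\right)$)
$19618 F{\left(3^{2} y{\left(-2 \right)} 3 \right)} = 19618 \cdot 3^{2} \left(-2\right) 3 \left(4 + 3^{2} \left(-2\right) 3\right) = 19618 \cdot 9 \left(-2\right) 3 \left(4 + 9 \left(-2\right) 3\right) = 19618 \left(-18\right) 3 \left(4 - 54\right) = 19618 \left(- 54 \left(4 - 54\right)\right) = 19618 \left(\left(-54\right) \left(-50\right)\right) = 19618 \cdot 2700 = 52968600$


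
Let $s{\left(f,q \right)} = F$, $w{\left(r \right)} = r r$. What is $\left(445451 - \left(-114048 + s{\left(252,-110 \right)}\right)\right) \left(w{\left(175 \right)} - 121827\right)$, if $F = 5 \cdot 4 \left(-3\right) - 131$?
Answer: $-51044847380$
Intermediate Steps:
$F = -191$ ($F = 20 \left(-3\right) - 131 = -60 - 131 = -191$)
$w{\left(r \right)} = r^{2}$
$s{\left(f,q \right)} = -191$
$\left(445451 - \left(-114048 + s{\left(252,-110 \right)}\right)\right) \left(w{\left(175 \right)} - 121827\right) = \left(445451 + \left(\left(115776 - 1728\right) - -191\right)\right) \left(175^{2} - 121827\right) = \left(445451 + \left(114048 + 191\right)\right) \left(30625 - 121827\right) = \left(445451 + 114239\right) \left(-91202\right) = 559690 \left(-91202\right) = -51044847380$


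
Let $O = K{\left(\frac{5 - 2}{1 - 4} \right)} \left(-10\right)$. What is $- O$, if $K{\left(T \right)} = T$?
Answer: $-10$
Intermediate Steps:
$O = 10$ ($O = \frac{5 - 2}{1 - 4} \left(-10\right) = \frac{3}{-3} \left(-10\right) = 3 \left(- \frac{1}{3}\right) \left(-10\right) = \left(-1\right) \left(-10\right) = 10$)
$- O = \left(-1\right) 10 = -10$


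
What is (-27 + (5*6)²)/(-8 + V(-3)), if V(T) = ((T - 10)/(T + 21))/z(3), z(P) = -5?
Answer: -78570/707 ≈ -111.13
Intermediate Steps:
V(T) = -(-10 + T)/(5*(21 + T)) (V(T) = ((T - 10)/(T + 21))/(-5) = ((-10 + T)/(21 + T))*(-⅕) = -(-10 + T)/(5*(21 + T)))
(-27 + (5*6)²)/(-8 + V(-3)) = (-27 + (5*6)²)/(-8 + (10 - 1*(-3))/(5*(21 - 3))) = (-27 + 30²)/(-8 + (⅕)*(10 + 3)/18) = (-27 + 900)/(-8 + (⅕)*(1/18)*13) = 873/(-8 + 13/90) = 873/(-707/90) = 873*(-90/707) = -78570/707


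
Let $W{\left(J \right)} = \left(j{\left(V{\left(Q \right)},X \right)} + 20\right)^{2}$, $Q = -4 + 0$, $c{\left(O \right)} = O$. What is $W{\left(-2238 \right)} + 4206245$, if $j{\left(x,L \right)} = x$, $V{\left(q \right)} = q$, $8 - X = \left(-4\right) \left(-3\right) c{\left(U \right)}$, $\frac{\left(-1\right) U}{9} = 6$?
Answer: $4206501$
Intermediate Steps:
$U = -54$ ($U = \left(-9\right) 6 = -54$)
$X = 656$ ($X = 8 - \left(-4\right) \left(-3\right) \left(-54\right) = 8 - 12 \left(-54\right) = 8 - -648 = 8 + 648 = 656$)
$Q = -4$
$W{\left(J \right)} = 256$ ($W{\left(J \right)} = \left(-4 + 20\right)^{2} = 16^{2} = 256$)
$W{\left(-2238 \right)} + 4206245 = 256 + 4206245 = 4206501$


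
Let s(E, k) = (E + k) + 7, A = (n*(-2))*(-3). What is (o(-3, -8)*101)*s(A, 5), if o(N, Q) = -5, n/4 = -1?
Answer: 6060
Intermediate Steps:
n = -4 (n = 4*(-1) = -4)
A = -24 (A = -4*(-2)*(-3) = 8*(-3) = -24)
s(E, k) = 7 + E + k
(o(-3, -8)*101)*s(A, 5) = (-5*101)*(7 - 24 + 5) = -505*(-12) = 6060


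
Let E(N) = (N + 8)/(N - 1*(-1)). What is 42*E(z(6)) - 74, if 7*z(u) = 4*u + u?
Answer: 874/37 ≈ 23.622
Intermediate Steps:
z(u) = 5*u/7 (z(u) = (4*u + u)/7 = (5*u)/7 = 5*u/7)
E(N) = (8 + N)/(1 + N) (E(N) = (8 + N)/(N + 1) = (8 + N)/(1 + N))
42*E(z(6)) - 74 = 42*((8 + (5/7)*6)/(1 + (5/7)*6)) - 74 = 42*((8 + 30/7)/(1 + 30/7)) - 74 = 42*((86/7)/(37/7)) - 74 = 42*((7/37)*(86/7)) - 74 = 42*(86/37) - 74 = 3612/37 - 74 = 874/37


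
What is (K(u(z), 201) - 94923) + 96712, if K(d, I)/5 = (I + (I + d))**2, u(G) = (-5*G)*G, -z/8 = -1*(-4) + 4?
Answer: 2015632209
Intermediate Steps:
z = -64 (z = -8*(-1*(-4) + 4) = -8*(4 + 4) = -8*8 = -64)
u(G) = -5*G**2
K(d, I) = 5*(d + 2*I)**2 (K(d, I) = 5*(I + (I + d))**2 = 5*(d + 2*I)**2)
(K(u(z), 201) - 94923) + 96712 = (5*(-5*(-64)**2 + 2*201)**2 - 94923) + 96712 = (5*(-5*4096 + 402)**2 - 94923) + 96712 = (5*(-20480 + 402)**2 - 94923) + 96712 = (5*(-20078)**2 - 94923) + 96712 = (5*403126084 - 94923) + 96712 = (2015630420 - 94923) + 96712 = 2015535497 + 96712 = 2015632209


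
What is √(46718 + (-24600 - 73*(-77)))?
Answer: √27739 ≈ 166.55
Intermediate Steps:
√(46718 + (-24600 - 73*(-77))) = √(46718 + (-24600 + 5621)) = √(46718 - 18979) = √27739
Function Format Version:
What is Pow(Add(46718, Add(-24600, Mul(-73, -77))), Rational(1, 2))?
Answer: Pow(27739, Rational(1, 2)) ≈ 166.55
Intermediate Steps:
Pow(Add(46718, Add(-24600, Mul(-73, -77))), Rational(1, 2)) = Pow(Add(46718, Add(-24600, 5621)), Rational(1, 2)) = Pow(Add(46718, -18979), Rational(1, 2)) = Pow(27739, Rational(1, 2))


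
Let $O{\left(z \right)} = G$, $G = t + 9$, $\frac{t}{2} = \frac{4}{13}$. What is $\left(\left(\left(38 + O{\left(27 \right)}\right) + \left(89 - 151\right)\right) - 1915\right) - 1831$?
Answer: $- \frac{48885}{13} \approx -3760.4$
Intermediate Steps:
$t = \frac{8}{13}$ ($t = 2 \cdot \frac{4}{13} = \frac{8}{13} \approx 0.61539$)
$G = \frac{125}{13}$ ($G = \frac{8}{13} + 9 = \frac{125}{13} \approx 9.6154$)
$O{\left(z \right)} = \frac{125}{13}$
$\left(\left(\left(38 + O{\left(27 \right)}\right) + \left(89 - 151\right)\right) - 1915\right) - 1831 = \left(\left(\left(38 + \frac{125}{13}\right) + \left(89 - 151\right)\right) - 1915\right) - 1831 = \left(\left(\frac{619}{13} + \left(89 - 151\right)\right) - 1915\right) - 1831 = \left(\left(\frac{619}{13} - 62\right) - 1915\right) - 1831 = \left(- \frac{187}{13} - 1915\right) - 1831 = - \frac{25082}{13} - 1831 = - \frac{48885}{13}$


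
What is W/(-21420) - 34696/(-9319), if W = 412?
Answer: 184837223/49903245 ≈ 3.7039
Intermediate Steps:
W/(-21420) - 34696/(-9319) = 412/(-21420) - 34696/(-9319) = 412*(-1/21420) - 34696*(-1/9319) = -103/5355 + 34696/9319 = 184837223/49903245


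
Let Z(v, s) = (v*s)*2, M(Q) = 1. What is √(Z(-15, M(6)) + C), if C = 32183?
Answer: √32153 ≈ 179.31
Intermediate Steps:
Z(v, s) = 2*s*v (Z(v, s) = (s*v)*2 = 2*s*v)
√(Z(-15, M(6)) + C) = √(2*1*(-15) + 32183) = √(-30 + 32183) = √32153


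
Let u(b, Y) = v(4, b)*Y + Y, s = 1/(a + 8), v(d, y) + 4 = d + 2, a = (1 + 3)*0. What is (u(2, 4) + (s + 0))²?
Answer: 9409/64 ≈ 147.02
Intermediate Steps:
a = 0 (a = 4*0 = 0)
v(d, y) = -2 + d (v(d, y) = -4 + (d + 2) = -4 + (2 + d) = -2 + d)
s = ⅛ (s = 1/(0 + 8) = 1/8 = ⅛ ≈ 0.12500)
u(b, Y) = 3*Y (u(b, Y) = (-2 + 4)*Y + Y = 2*Y + Y = 3*Y)
(u(2, 4) + (s + 0))² = (3*4 + (⅛ + 0))² = (12 + ⅛)² = (97/8)² = 9409/64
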